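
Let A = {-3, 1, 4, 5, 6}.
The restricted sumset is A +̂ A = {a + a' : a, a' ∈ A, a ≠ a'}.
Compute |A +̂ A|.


Restricted sumset: A +̂ A = {a + a' : a ∈ A, a' ∈ A, a ≠ a'}.
Equivalently, take A + A and drop any sum 2a that is achievable ONLY as a + a for a ∈ A (i.e. sums representable only with equal summands).
Enumerate pairs (a, a') with a < a' (symmetric, so each unordered pair gives one sum; this covers all a ≠ a'):
  -3 + 1 = -2
  -3 + 4 = 1
  -3 + 5 = 2
  -3 + 6 = 3
  1 + 4 = 5
  1 + 5 = 6
  1 + 6 = 7
  4 + 5 = 9
  4 + 6 = 10
  5 + 6 = 11
Collected distinct sums: {-2, 1, 2, 3, 5, 6, 7, 9, 10, 11}
|A +̂ A| = 10
(Reference bound: |A +̂ A| ≥ 2|A| - 3 for |A| ≥ 2, with |A| = 5 giving ≥ 7.)

|A +̂ A| = 10


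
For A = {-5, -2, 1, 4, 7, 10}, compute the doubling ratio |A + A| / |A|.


|A| = 6.
Compute A + A by enumerating all 36 pairs.
A + A = {-10, -7, -4, -1, 2, 5, 8, 11, 14, 17, 20}, so |A + A| = 11.
K = |A + A| / |A| = 11/6 (already in lowest terms) ≈ 1.8333.
Reference: AP of size 6 gives K = 11/6 ≈ 1.8333; a fully generic set of size 6 gives K ≈ 3.5000.

|A| = 6, |A + A| = 11, K = 11/6.


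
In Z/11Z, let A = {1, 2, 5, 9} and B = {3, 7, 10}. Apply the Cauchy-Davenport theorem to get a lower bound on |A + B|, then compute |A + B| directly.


Cauchy-Davenport: |A + B| ≥ min(p, |A| + |B| - 1) for A, B nonempty in Z/pZ.
|A| = 4, |B| = 3, p = 11.
CD lower bound = min(11, 4 + 3 - 1) = min(11, 6) = 6.
Compute A + B mod 11 directly:
a = 1: 1+3=4, 1+7=8, 1+10=0
a = 2: 2+3=5, 2+7=9, 2+10=1
a = 5: 5+3=8, 5+7=1, 5+10=4
a = 9: 9+3=1, 9+7=5, 9+10=8
A + B = {0, 1, 4, 5, 8, 9}, so |A + B| = 6.
Verify: 6 ≥ 6? Yes ✓.

CD lower bound = 6, actual |A + B| = 6.


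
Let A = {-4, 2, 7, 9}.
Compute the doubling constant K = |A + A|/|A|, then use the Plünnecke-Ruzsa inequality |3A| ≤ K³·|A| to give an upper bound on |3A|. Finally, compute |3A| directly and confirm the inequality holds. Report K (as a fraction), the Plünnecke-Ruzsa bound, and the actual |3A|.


|A| = 4.
Step 1: Compute A + A by enumerating all 16 pairs.
A + A = {-8, -2, 3, 4, 5, 9, 11, 14, 16, 18}, so |A + A| = 10.
Step 2: Doubling constant K = |A + A|/|A| = 10/4 = 10/4 ≈ 2.5000.
Step 3: Plünnecke-Ruzsa gives |3A| ≤ K³·|A| = (2.5000)³ · 4 ≈ 62.5000.
Step 4: Compute 3A = A + A + A directly by enumerating all triples (a,b,c) ∈ A³; |3A| = 20.
Step 5: Check 20 ≤ 62.5000? Yes ✓.

K = 10/4, Plünnecke-Ruzsa bound K³|A| ≈ 62.5000, |3A| = 20, inequality holds.


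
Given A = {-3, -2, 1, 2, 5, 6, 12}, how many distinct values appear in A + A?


A + A = {a + a' : a, a' ∈ A}; |A| = 7.
General bounds: 2|A| - 1 ≤ |A + A| ≤ |A|(|A|+1)/2, i.e. 13 ≤ |A + A| ≤ 28.
Lower bound 2|A|-1 is attained iff A is an arithmetic progression.
Enumerate sums a + a' for a ≤ a' (symmetric, so this suffices):
a = -3: -3+-3=-6, -3+-2=-5, -3+1=-2, -3+2=-1, -3+5=2, -3+6=3, -3+12=9
a = -2: -2+-2=-4, -2+1=-1, -2+2=0, -2+5=3, -2+6=4, -2+12=10
a = 1: 1+1=2, 1+2=3, 1+5=6, 1+6=7, 1+12=13
a = 2: 2+2=4, 2+5=7, 2+6=8, 2+12=14
a = 5: 5+5=10, 5+6=11, 5+12=17
a = 6: 6+6=12, 6+12=18
a = 12: 12+12=24
Distinct sums: {-6, -5, -4, -2, -1, 0, 2, 3, 4, 6, 7, 8, 9, 10, 11, 12, 13, 14, 17, 18, 24}
|A + A| = 21

|A + A| = 21


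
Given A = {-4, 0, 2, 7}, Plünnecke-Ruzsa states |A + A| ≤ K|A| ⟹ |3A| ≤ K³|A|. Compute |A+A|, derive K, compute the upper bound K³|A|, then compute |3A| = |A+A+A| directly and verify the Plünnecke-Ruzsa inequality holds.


|A| = 4.
Step 1: Compute A + A by enumerating all 16 pairs.
A + A = {-8, -4, -2, 0, 2, 3, 4, 7, 9, 14}, so |A + A| = 10.
Step 2: Doubling constant K = |A + A|/|A| = 10/4 = 10/4 ≈ 2.5000.
Step 3: Plünnecke-Ruzsa gives |3A| ≤ K³·|A| = (2.5000)³ · 4 ≈ 62.5000.
Step 4: Compute 3A = A + A + A directly by enumerating all triples (a,b,c) ∈ A³; |3A| = 19.
Step 5: Check 19 ≤ 62.5000? Yes ✓.

K = 10/4, Plünnecke-Ruzsa bound K³|A| ≈ 62.5000, |3A| = 19, inequality holds.


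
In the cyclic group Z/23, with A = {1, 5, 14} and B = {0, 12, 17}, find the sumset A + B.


Work in Z/23Z: reduce every sum a + b modulo 23.
Enumerate all 9 pairs:
a = 1: 1+0=1, 1+12=13, 1+17=18
a = 5: 5+0=5, 5+12=17, 5+17=22
a = 14: 14+0=14, 14+12=3, 14+17=8
Distinct residues collected: {1, 3, 5, 8, 13, 14, 17, 18, 22}
|A + B| = 9 (out of 23 total residues).

A + B = {1, 3, 5, 8, 13, 14, 17, 18, 22}


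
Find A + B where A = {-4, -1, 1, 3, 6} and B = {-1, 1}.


A + B = {a + b : a ∈ A, b ∈ B}.
Enumerate all |A|·|B| = 5·2 = 10 pairs (a, b) and collect distinct sums.
a = -4: -4+-1=-5, -4+1=-3
a = -1: -1+-1=-2, -1+1=0
a = 1: 1+-1=0, 1+1=2
a = 3: 3+-1=2, 3+1=4
a = 6: 6+-1=5, 6+1=7
Collecting distinct sums: A + B = {-5, -3, -2, 0, 2, 4, 5, 7}
|A + B| = 8

A + B = {-5, -3, -2, 0, 2, 4, 5, 7}


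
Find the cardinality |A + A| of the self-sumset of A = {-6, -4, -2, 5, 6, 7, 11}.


A + A = {a + a' : a, a' ∈ A}; |A| = 7.
General bounds: 2|A| - 1 ≤ |A + A| ≤ |A|(|A|+1)/2, i.e. 13 ≤ |A + A| ≤ 28.
Lower bound 2|A|-1 is attained iff A is an arithmetic progression.
Enumerate sums a + a' for a ≤ a' (symmetric, so this suffices):
a = -6: -6+-6=-12, -6+-4=-10, -6+-2=-8, -6+5=-1, -6+6=0, -6+7=1, -6+11=5
a = -4: -4+-4=-8, -4+-2=-6, -4+5=1, -4+6=2, -4+7=3, -4+11=7
a = -2: -2+-2=-4, -2+5=3, -2+6=4, -2+7=5, -2+11=9
a = 5: 5+5=10, 5+6=11, 5+7=12, 5+11=16
a = 6: 6+6=12, 6+7=13, 6+11=17
a = 7: 7+7=14, 7+11=18
a = 11: 11+11=22
Distinct sums: {-12, -10, -8, -6, -4, -1, 0, 1, 2, 3, 4, 5, 7, 9, 10, 11, 12, 13, 14, 16, 17, 18, 22}
|A + A| = 23

|A + A| = 23


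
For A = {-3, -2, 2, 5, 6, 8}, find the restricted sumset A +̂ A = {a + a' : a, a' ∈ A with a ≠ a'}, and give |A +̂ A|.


Restricted sumset: A +̂ A = {a + a' : a ∈ A, a' ∈ A, a ≠ a'}.
Equivalently, take A + A and drop any sum 2a that is achievable ONLY as a + a for a ∈ A (i.e. sums representable only with equal summands).
Enumerate pairs (a, a') with a < a' (symmetric, so each unordered pair gives one sum; this covers all a ≠ a'):
  -3 + -2 = -5
  -3 + 2 = -1
  -3 + 5 = 2
  -3 + 6 = 3
  -3 + 8 = 5
  -2 + 2 = 0
  -2 + 5 = 3
  -2 + 6 = 4
  -2 + 8 = 6
  2 + 5 = 7
  2 + 6 = 8
  2 + 8 = 10
  5 + 6 = 11
  5 + 8 = 13
  6 + 8 = 14
Collected distinct sums: {-5, -1, 0, 2, 3, 4, 5, 6, 7, 8, 10, 11, 13, 14}
|A +̂ A| = 14
(Reference bound: |A +̂ A| ≥ 2|A| - 3 for |A| ≥ 2, with |A| = 6 giving ≥ 9.)

|A +̂ A| = 14


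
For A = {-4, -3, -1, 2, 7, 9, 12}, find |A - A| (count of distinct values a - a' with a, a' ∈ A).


A - A = {a - a' : a, a' ∈ A}; |A| = 7.
Bounds: 2|A|-1 ≤ |A - A| ≤ |A|² - |A| + 1, i.e. 13 ≤ |A - A| ≤ 43.
Note: 0 ∈ A - A always (from a - a). The set is symmetric: if d ∈ A - A then -d ∈ A - A.
Enumerate nonzero differences d = a - a' with a > a' (then include -d):
Positive differences: {1, 2, 3, 5, 6, 7, 8, 10, 11, 12, 13, 15, 16}
Full difference set: {0} ∪ (positive diffs) ∪ (negative diffs).
|A - A| = 1 + 2·13 = 27 (matches direct enumeration: 27).

|A - A| = 27


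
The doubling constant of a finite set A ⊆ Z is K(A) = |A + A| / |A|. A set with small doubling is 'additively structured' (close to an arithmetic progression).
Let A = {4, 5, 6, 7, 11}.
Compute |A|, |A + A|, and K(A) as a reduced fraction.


|A| = 5.
Compute A + A by enumerating all 25 pairs.
A + A = {8, 9, 10, 11, 12, 13, 14, 15, 16, 17, 18, 22}, so |A + A| = 12.
K = |A + A| / |A| = 12/5 (already in lowest terms) ≈ 2.4000.
Reference: AP of size 5 gives K = 9/5 ≈ 1.8000; a fully generic set of size 5 gives K ≈ 3.0000.

|A| = 5, |A + A| = 12, K = 12/5.


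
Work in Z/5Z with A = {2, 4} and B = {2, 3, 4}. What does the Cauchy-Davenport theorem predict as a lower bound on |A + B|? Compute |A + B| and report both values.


Cauchy-Davenport: |A + B| ≥ min(p, |A| + |B| - 1) for A, B nonempty in Z/pZ.
|A| = 2, |B| = 3, p = 5.
CD lower bound = min(5, 2 + 3 - 1) = min(5, 4) = 4.
Compute A + B mod 5 directly:
a = 2: 2+2=4, 2+3=0, 2+4=1
a = 4: 4+2=1, 4+3=2, 4+4=3
A + B = {0, 1, 2, 3, 4}, so |A + B| = 5.
Verify: 5 ≥ 4? Yes ✓.

CD lower bound = 4, actual |A + B| = 5.


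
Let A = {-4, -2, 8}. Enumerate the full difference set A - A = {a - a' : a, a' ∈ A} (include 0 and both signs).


A - A = {a - a' : a, a' ∈ A}.
Compute a - a' for each ordered pair (a, a'):
a = -4: -4--4=0, -4--2=-2, -4-8=-12
a = -2: -2--4=2, -2--2=0, -2-8=-10
a = 8: 8--4=12, 8--2=10, 8-8=0
Collecting distinct values (and noting 0 appears from a-a):
A - A = {-12, -10, -2, 0, 2, 10, 12}
|A - A| = 7

A - A = {-12, -10, -2, 0, 2, 10, 12}


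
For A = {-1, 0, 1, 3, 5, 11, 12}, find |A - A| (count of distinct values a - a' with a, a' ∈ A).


A - A = {a - a' : a, a' ∈ A}; |A| = 7.
Bounds: 2|A|-1 ≤ |A - A| ≤ |A|² - |A| + 1, i.e. 13 ≤ |A - A| ≤ 43.
Note: 0 ∈ A - A always (from a - a). The set is symmetric: if d ∈ A - A then -d ∈ A - A.
Enumerate nonzero differences d = a - a' with a > a' (then include -d):
Positive differences: {1, 2, 3, 4, 5, 6, 7, 8, 9, 10, 11, 12, 13}
Full difference set: {0} ∪ (positive diffs) ∪ (negative diffs).
|A - A| = 1 + 2·13 = 27 (matches direct enumeration: 27).

|A - A| = 27


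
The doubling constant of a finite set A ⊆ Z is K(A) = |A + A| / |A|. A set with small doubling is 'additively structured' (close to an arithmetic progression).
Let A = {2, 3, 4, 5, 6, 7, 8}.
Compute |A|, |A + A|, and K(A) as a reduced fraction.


|A| = 7.
Compute A + A by enumerating all 49 pairs.
A + A = {4, 5, 6, 7, 8, 9, 10, 11, 12, 13, 14, 15, 16}, so |A + A| = 13.
K = |A + A| / |A| = 13/7 (already in lowest terms) ≈ 1.8571.
Reference: AP of size 7 gives K = 13/7 ≈ 1.8571; a fully generic set of size 7 gives K ≈ 4.0000.

|A| = 7, |A + A| = 13, K = 13/7.


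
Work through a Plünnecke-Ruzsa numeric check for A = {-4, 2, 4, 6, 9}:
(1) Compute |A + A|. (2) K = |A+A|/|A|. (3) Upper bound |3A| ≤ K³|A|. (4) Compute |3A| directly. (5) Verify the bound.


|A| = 5.
Step 1: Compute A + A by enumerating all 25 pairs.
A + A = {-8, -2, 0, 2, 4, 5, 6, 8, 10, 11, 12, 13, 15, 18}, so |A + A| = 14.
Step 2: Doubling constant K = |A + A|/|A| = 14/5 = 14/5 ≈ 2.8000.
Step 3: Plünnecke-Ruzsa gives |3A| ≤ K³·|A| = (2.8000)³ · 5 ≈ 109.7600.
Step 4: Compute 3A = A + A + A directly by enumerating all triples (a,b,c) ∈ A³; |3A| = 27.
Step 5: Check 27 ≤ 109.7600? Yes ✓.

K = 14/5, Plünnecke-Ruzsa bound K³|A| ≈ 109.7600, |3A| = 27, inequality holds.


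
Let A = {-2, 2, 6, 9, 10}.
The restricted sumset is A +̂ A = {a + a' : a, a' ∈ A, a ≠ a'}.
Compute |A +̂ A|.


Restricted sumset: A +̂ A = {a + a' : a ∈ A, a' ∈ A, a ≠ a'}.
Equivalently, take A + A and drop any sum 2a that is achievable ONLY as a + a for a ∈ A (i.e. sums representable only with equal summands).
Enumerate pairs (a, a') with a < a' (symmetric, so each unordered pair gives one sum; this covers all a ≠ a'):
  -2 + 2 = 0
  -2 + 6 = 4
  -2 + 9 = 7
  -2 + 10 = 8
  2 + 6 = 8
  2 + 9 = 11
  2 + 10 = 12
  6 + 9 = 15
  6 + 10 = 16
  9 + 10 = 19
Collected distinct sums: {0, 4, 7, 8, 11, 12, 15, 16, 19}
|A +̂ A| = 9
(Reference bound: |A +̂ A| ≥ 2|A| - 3 for |A| ≥ 2, with |A| = 5 giving ≥ 7.)

|A +̂ A| = 9


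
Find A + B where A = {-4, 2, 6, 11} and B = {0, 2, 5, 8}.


A + B = {a + b : a ∈ A, b ∈ B}.
Enumerate all |A|·|B| = 4·4 = 16 pairs (a, b) and collect distinct sums.
a = -4: -4+0=-4, -4+2=-2, -4+5=1, -4+8=4
a = 2: 2+0=2, 2+2=4, 2+5=7, 2+8=10
a = 6: 6+0=6, 6+2=8, 6+5=11, 6+8=14
a = 11: 11+0=11, 11+2=13, 11+5=16, 11+8=19
Collecting distinct sums: A + B = {-4, -2, 1, 2, 4, 6, 7, 8, 10, 11, 13, 14, 16, 19}
|A + B| = 14

A + B = {-4, -2, 1, 2, 4, 6, 7, 8, 10, 11, 13, 14, 16, 19}


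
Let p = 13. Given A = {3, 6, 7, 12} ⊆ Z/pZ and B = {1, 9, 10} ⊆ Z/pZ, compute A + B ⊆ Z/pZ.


Work in Z/13Z: reduce every sum a + b modulo 13.
Enumerate all 12 pairs:
a = 3: 3+1=4, 3+9=12, 3+10=0
a = 6: 6+1=7, 6+9=2, 6+10=3
a = 7: 7+1=8, 7+9=3, 7+10=4
a = 12: 12+1=0, 12+9=8, 12+10=9
Distinct residues collected: {0, 2, 3, 4, 7, 8, 9, 12}
|A + B| = 8 (out of 13 total residues).

A + B = {0, 2, 3, 4, 7, 8, 9, 12}


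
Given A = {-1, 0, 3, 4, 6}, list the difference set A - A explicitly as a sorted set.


A - A = {a - a' : a, a' ∈ A}.
Compute a - a' for each ordered pair (a, a'):
a = -1: -1--1=0, -1-0=-1, -1-3=-4, -1-4=-5, -1-6=-7
a = 0: 0--1=1, 0-0=0, 0-3=-3, 0-4=-4, 0-6=-6
a = 3: 3--1=4, 3-0=3, 3-3=0, 3-4=-1, 3-6=-3
a = 4: 4--1=5, 4-0=4, 4-3=1, 4-4=0, 4-6=-2
a = 6: 6--1=7, 6-0=6, 6-3=3, 6-4=2, 6-6=0
Collecting distinct values (and noting 0 appears from a-a):
A - A = {-7, -6, -5, -4, -3, -2, -1, 0, 1, 2, 3, 4, 5, 6, 7}
|A - A| = 15

A - A = {-7, -6, -5, -4, -3, -2, -1, 0, 1, 2, 3, 4, 5, 6, 7}


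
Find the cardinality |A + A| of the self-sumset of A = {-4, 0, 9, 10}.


A + A = {a + a' : a, a' ∈ A}; |A| = 4.
General bounds: 2|A| - 1 ≤ |A + A| ≤ |A|(|A|+1)/2, i.e. 7 ≤ |A + A| ≤ 10.
Lower bound 2|A|-1 is attained iff A is an arithmetic progression.
Enumerate sums a + a' for a ≤ a' (symmetric, so this suffices):
a = -4: -4+-4=-8, -4+0=-4, -4+9=5, -4+10=6
a = 0: 0+0=0, 0+9=9, 0+10=10
a = 9: 9+9=18, 9+10=19
a = 10: 10+10=20
Distinct sums: {-8, -4, 0, 5, 6, 9, 10, 18, 19, 20}
|A + A| = 10

|A + A| = 10


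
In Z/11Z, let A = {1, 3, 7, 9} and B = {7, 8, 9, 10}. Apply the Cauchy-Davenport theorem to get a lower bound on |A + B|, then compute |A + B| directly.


Cauchy-Davenport: |A + B| ≥ min(p, |A| + |B| - 1) for A, B nonempty in Z/pZ.
|A| = 4, |B| = 4, p = 11.
CD lower bound = min(11, 4 + 4 - 1) = min(11, 7) = 7.
Compute A + B mod 11 directly:
a = 1: 1+7=8, 1+8=9, 1+9=10, 1+10=0
a = 3: 3+7=10, 3+8=0, 3+9=1, 3+10=2
a = 7: 7+7=3, 7+8=4, 7+9=5, 7+10=6
a = 9: 9+7=5, 9+8=6, 9+9=7, 9+10=8
A + B = {0, 1, 2, 3, 4, 5, 6, 7, 8, 9, 10}, so |A + B| = 11.
Verify: 11 ≥ 7? Yes ✓.

CD lower bound = 7, actual |A + B| = 11.


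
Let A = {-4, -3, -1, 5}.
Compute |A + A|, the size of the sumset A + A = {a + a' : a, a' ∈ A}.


A + A = {a + a' : a, a' ∈ A}; |A| = 4.
General bounds: 2|A| - 1 ≤ |A + A| ≤ |A|(|A|+1)/2, i.e. 7 ≤ |A + A| ≤ 10.
Lower bound 2|A|-1 is attained iff A is an arithmetic progression.
Enumerate sums a + a' for a ≤ a' (symmetric, so this suffices):
a = -4: -4+-4=-8, -4+-3=-7, -4+-1=-5, -4+5=1
a = -3: -3+-3=-6, -3+-1=-4, -3+5=2
a = -1: -1+-1=-2, -1+5=4
a = 5: 5+5=10
Distinct sums: {-8, -7, -6, -5, -4, -2, 1, 2, 4, 10}
|A + A| = 10

|A + A| = 10


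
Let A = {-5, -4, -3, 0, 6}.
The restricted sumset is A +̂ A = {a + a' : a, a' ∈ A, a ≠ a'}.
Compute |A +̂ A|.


Restricted sumset: A +̂ A = {a + a' : a ∈ A, a' ∈ A, a ≠ a'}.
Equivalently, take A + A and drop any sum 2a that is achievable ONLY as a + a for a ∈ A (i.e. sums representable only with equal summands).
Enumerate pairs (a, a') with a < a' (symmetric, so each unordered pair gives one sum; this covers all a ≠ a'):
  -5 + -4 = -9
  -5 + -3 = -8
  -5 + 0 = -5
  -5 + 6 = 1
  -4 + -3 = -7
  -4 + 0 = -4
  -4 + 6 = 2
  -3 + 0 = -3
  -3 + 6 = 3
  0 + 6 = 6
Collected distinct sums: {-9, -8, -7, -5, -4, -3, 1, 2, 3, 6}
|A +̂ A| = 10
(Reference bound: |A +̂ A| ≥ 2|A| - 3 for |A| ≥ 2, with |A| = 5 giving ≥ 7.)

|A +̂ A| = 10


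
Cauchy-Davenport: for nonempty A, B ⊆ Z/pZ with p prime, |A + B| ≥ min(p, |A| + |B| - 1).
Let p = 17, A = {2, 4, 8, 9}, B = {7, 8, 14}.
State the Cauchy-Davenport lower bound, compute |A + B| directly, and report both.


Cauchy-Davenport: |A + B| ≥ min(p, |A| + |B| - 1) for A, B nonempty in Z/pZ.
|A| = 4, |B| = 3, p = 17.
CD lower bound = min(17, 4 + 3 - 1) = min(17, 6) = 6.
Compute A + B mod 17 directly:
a = 2: 2+7=9, 2+8=10, 2+14=16
a = 4: 4+7=11, 4+8=12, 4+14=1
a = 8: 8+7=15, 8+8=16, 8+14=5
a = 9: 9+7=16, 9+8=0, 9+14=6
A + B = {0, 1, 5, 6, 9, 10, 11, 12, 15, 16}, so |A + B| = 10.
Verify: 10 ≥ 6? Yes ✓.

CD lower bound = 6, actual |A + B| = 10.


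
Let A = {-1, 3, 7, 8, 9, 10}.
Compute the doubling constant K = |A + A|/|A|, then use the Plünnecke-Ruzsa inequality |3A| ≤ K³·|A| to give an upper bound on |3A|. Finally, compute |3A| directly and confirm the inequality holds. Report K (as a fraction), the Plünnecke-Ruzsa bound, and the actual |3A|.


|A| = 6.
Step 1: Compute A + A by enumerating all 36 pairs.
A + A = {-2, 2, 6, 7, 8, 9, 10, 11, 12, 13, 14, 15, 16, 17, 18, 19, 20}, so |A + A| = 17.
Step 2: Doubling constant K = |A + A|/|A| = 17/6 = 17/6 ≈ 2.8333.
Step 3: Plünnecke-Ruzsa gives |3A| ≤ K³·|A| = (2.8333)³ · 6 ≈ 136.4722.
Step 4: Compute 3A = A + A + A directly by enumerating all triples (a,b,c) ∈ A³; |3A| = 28.
Step 5: Check 28 ≤ 136.4722? Yes ✓.

K = 17/6, Plünnecke-Ruzsa bound K³|A| ≈ 136.4722, |3A| = 28, inequality holds.


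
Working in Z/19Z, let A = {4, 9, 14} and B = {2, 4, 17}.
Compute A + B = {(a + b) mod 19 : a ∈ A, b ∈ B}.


Work in Z/19Z: reduce every sum a + b modulo 19.
Enumerate all 9 pairs:
a = 4: 4+2=6, 4+4=8, 4+17=2
a = 9: 9+2=11, 9+4=13, 9+17=7
a = 14: 14+2=16, 14+4=18, 14+17=12
Distinct residues collected: {2, 6, 7, 8, 11, 12, 13, 16, 18}
|A + B| = 9 (out of 19 total residues).

A + B = {2, 6, 7, 8, 11, 12, 13, 16, 18}


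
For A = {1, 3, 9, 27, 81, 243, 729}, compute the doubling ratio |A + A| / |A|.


|A| = 7.
Compute A + A by enumerating all 49 pairs.
A + A = {2, 4, 6, 10, 12, 18, 28, 30, 36, 54, 82, 84, 90, 108, 162, 244, 246, 252, 270, 324, 486, 730, 732, 738, 756, 810, 972, 1458}, so |A + A| = 28.
K = |A + A| / |A| = 28/7 = 4/1 ≈ 4.0000.
Reference: AP of size 7 gives K = 13/7 ≈ 1.8571; a fully generic set of size 7 gives K ≈ 4.0000.

|A| = 7, |A + A| = 28, K = 28/7 = 4/1.


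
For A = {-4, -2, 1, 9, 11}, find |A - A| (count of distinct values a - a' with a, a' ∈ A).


A - A = {a - a' : a, a' ∈ A}; |A| = 5.
Bounds: 2|A|-1 ≤ |A - A| ≤ |A|² - |A| + 1, i.e. 9 ≤ |A - A| ≤ 21.
Note: 0 ∈ A - A always (from a - a). The set is symmetric: if d ∈ A - A then -d ∈ A - A.
Enumerate nonzero differences d = a - a' with a > a' (then include -d):
Positive differences: {2, 3, 5, 8, 10, 11, 13, 15}
Full difference set: {0} ∪ (positive diffs) ∪ (negative diffs).
|A - A| = 1 + 2·8 = 17 (matches direct enumeration: 17).

|A - A| = 17


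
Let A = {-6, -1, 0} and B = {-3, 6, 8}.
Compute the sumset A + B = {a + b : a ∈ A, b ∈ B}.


A + B = {a + b : a ∈ A, b ∈ B}.
Enumerate all |A|·|B| = 3·3 = 9 pairs (a, b) and collect distinct sums.
a = -6: -6+-3=-9, -6+6=0, -6+8=2
a = -1: -1+-3=-4, -1+6=5, -1+8=7
a = 0: 0+-3=-3, 0+6=6, 0+8=8
Collecting distinct sums: A + B = {-9, -4, -3, 0, 2, 5, 6, 7, 8}
|A + B| = 9

A + B = {-9, -4, -3, 0, 2, 5, 6, 7, 8}


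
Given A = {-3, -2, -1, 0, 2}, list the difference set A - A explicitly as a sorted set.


A - A = {a - a' : a, a' ∈ A}.
Compute a - a' for each ordered pair (a, a'):
a = -3: -3--3=0, -3--2=-1, -3--1=-2, -3-0=-3, -3-2=-5
a = -2: -2--3=1, -2--2=0, -2--1=-1, -2-0=-2, -2-2=-4
a = -1: -1--3=2, -1--2=1, -1--1=0, -1-0=-1, -1-2=-3
a = 0: 0--3=3, 0--2=2, 0--1=1, 0-0=0, 0-2=-2
a = 2: 2--3=5, 2--2=4, 2--1=3, 2-0=2, 2-2=0
Collecting distinct values (and noting 0 appears from a-a):
A - A = {-5, -4, -3, -2, -1, 0, 1, 2, 3, 4, 5}
|A - A| = 11

A - A = {-5, -4, -3, -2, -1, 0, 1, 2, 3, 4, 5}


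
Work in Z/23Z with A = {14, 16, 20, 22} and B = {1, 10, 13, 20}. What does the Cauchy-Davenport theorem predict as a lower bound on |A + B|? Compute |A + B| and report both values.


Cauchy-Davenport: |A + B| ≥ min(p, |A| + |B| - 1) for A, B nonempty in Z/pZ.
|A| = 4, |B| = 4, p = 23.
CD lower bound = min(23, 4 + 4 - 1) = min(23, 7) = 7.
Compute A + B mod 23 directly:
a = 14: 14+1=15, 14+10=1, 14+13=4, 14+20=11
a = 16: 16+1=17, 16+10=3, 16+13=6, 16+20=13
a = 20: 20+1=21, 20+10=7, 20+13=10, 20+20=17
a = 22: 22+1=0, 22+10=9, 22+13=12, 22+20=19
A + B = {0, 1, 3, 4, 6, 7, 9, 10, 11, 12, 13, 15, 17, 19, 21}, so |A + B| = 15.
Verify: 15 ≥ 7? Yes ✓.

CD lower bound = 7, actual |A + B| = 15.


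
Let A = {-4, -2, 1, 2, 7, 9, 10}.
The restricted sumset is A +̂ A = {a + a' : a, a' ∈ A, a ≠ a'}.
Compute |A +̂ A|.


Restricted sumset: A +̂ A = {a + a' : a ∈ A, a' ∈ A, a ≠ a'}.
Equivalently, take A + A and drop any sum 2a that is achievable ONLY as a + a for a ∈ A (i.e. sums representable only with equal summands).
Enumerate pairs (a, a') with a < a' (symmetric, so each unordered pair gives one sum; this covers all a ≠ a'):
  -4 + -2 = -6
  -4 + 1 = -3
  -4 + 2 = -2
  -4 + 7 = 3
  -4 + 9 = 5
  -4 + 10 = 6
  -2 + 1 = -1
  -2 + 2 = 0
  -2 + 7 = 5
  -2 + 9 = 7
  -2 + 10 = 8
  1 + 2 = 3
  1 + 7 = 8
  1 + 9 = 10
  1 + 10 = 11
  2 + 7 = 9
  2 + 9 = 11
  2 + 10 = 12
  7 + 9 = 16
  7 + 10 = 17
  9 + 10 = 19
Collected distinct sums: {-6, -3, -2, -1, 0, 3, 5, 6, 7, 8, 9, 10, 11, 12, 16, 17, 19}
|A +̂ A| = 17
(Reference bound: |A +̂ A| ≥ 2|A| - 3 for |A| ≥ 2, with |A| = 7 giving ≥ 11.)

|A +̂ A| = 17


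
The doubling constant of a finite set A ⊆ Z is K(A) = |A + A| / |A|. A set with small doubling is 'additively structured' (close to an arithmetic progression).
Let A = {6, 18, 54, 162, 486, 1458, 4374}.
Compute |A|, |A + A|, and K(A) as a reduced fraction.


|A| = 7.
Compute A + A by enumerating all 49 pairs.
A + A = {12, 24, 36, 60, 72, 108, 168, 180, 216, 324, 492, 504, 540, 648, 972, 1464, 1476, 1512, 1620, 1944, 2916, 4380, 4392, 4428, 4536, 4860, 5832, 8748}, so |A + A| = 28.
K = |A + A| / |A| = 28/7 = 4/1 ≈ 4.0000.
Reference: AP of size 7 gives K = 13/7 ≈ 1.8571; a fully generic set of size 7 gives K ≈ 4.0000.

|A| = 7, |A + A| = 28, K = 28/7 = 4/1.


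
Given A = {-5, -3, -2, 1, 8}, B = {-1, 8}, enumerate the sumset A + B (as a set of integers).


A + B = {a + b : a ∈ A, b ∈ B}.
Enumerate all |A|·|B| = 5·2 = 10 pairs (a, b) and collect distinct sums.
a = -5: -5+-1=-6, -5+8=3
a = -3: -3+-1=-4, -3+8=5
a = -2: -2+-1=-3, -2+8=6
a = 1: 1+-1=0, 1+8=9
a = 8: 8+-1=7, 8+8=16
Collecting distinct sums: A + B = {-6, -4, -3, 0, 3, 5, 6, 7, 9, 16}
|A + B| = 10

A + B = {-6, -4, -3, 0, 3, 5, 6, 7, 9, 16}


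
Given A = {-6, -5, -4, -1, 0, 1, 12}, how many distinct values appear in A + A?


A + A = {a + a' : a, a' ∈ A}; |A| = 7.
General bounds: 2|A| - 1 ≤ |A + A| ≤ |A|(|A|+1)/2, i.e. 13 ≤ |A + A| ≤ 28.
Lower bound 2|A|-1 is attained iff A is an arithmetic progression.
Enumerate sums a + a' for a ≤ a' (symmetric, so this suffices):
a = -6: -6+-6=-12, -6+-5=-11, -6+-4=-10, -6+-1=-7, -6+0=-6, -6+1=-5, -6+12=6
a = -5: -5+-5=-10, -5+-4=-9, -5+-1=-6, -5+0=-5, -5+1=-4, -5+12=7
a = -4: -4+-4=-8, -4+-1=-5, -4+0=-4, -4+1=-3, -4+12=8
a = -1: -1+-1=-2, -1+0=-1, -1+1=0, -1+12=11
a = 0: 0+0=0, 0+1=1, 0+12=12
a = 1: 1+1=2, 1+12=13
a = 12: 12+12=24
Distinct sums: {-12, -11, -10, -9, -8, -7, -6, -5, -4, -3, -2, -1, 0, 1, 2, 6, 7, 8, 11, 12, 13, 24}
|A + A| = 22

|A + A| = 22


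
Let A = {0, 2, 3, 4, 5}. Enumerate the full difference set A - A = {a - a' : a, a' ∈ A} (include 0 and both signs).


A - A = {a - a' : a, a' ∈ A}.
Compute a - a' for each ordered pair (a, a'):
a = 0: 0-0=0, 0-2=-2, 0-3=-3, 0-4=-4, 0-5=-5
a = 2: 2-0=2, 2-2=0, 2-3=-1, 2-4=-2, 2-5=-3
a = 3: 3-0=3, 3-2=1, 3-3=0, 3-4=-1, 3-5=-2
a = 4: 4-0=4, 4-2=2, 4-3=1, 4-4=0, 4-5=-1
a = 5: 5-0=5, 5-2=3, 5-3=2, 5-4=1, 5-5=0
Collecting distinct values (and noting 0 appears from a-a):
A - A = {-5, -4, -3, -2, -1, 0, 1, 2, 3, 4, 5}
|A - A| = 11

A - A = {-5, -4, -3, -2, -1, 0, 1, 2, 3, 4, 5}


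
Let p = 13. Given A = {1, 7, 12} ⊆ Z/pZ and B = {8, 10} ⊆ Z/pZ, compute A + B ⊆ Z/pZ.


Work in Z/13Z: reduce every sum a + b modulo 13.
Enumerate all 6 pairs:
a = 1: 1+8=9, 1+10=11
a = 7: 7+8=2, 7+10=4
a = 12: 12+8=7, 12+10=9
Distinct residues collected: {2, 4, 7, 9, 11}
|A + B| = 5 (out of 13 total residues).

A + B = {2, 4, 7, 9, 11}


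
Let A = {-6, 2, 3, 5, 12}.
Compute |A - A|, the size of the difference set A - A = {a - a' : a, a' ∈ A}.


A - A = {a - a' : a, a' ∈ A}; |A| = 5.
Bounds: 2|A|-1 ≤ |A - A| ≤ |A|² - |A| + 1, i.e. 9 ≤ |A - A| ≤ 21.
Note: 0 ∈ A - A always (from a - a). The set is symmetric: if d ∈ A - A then -d ∈ A - A.
Enumerate nonzero differences d = a - a' with a > a' (then include -d):
Positive differences: {1, 2, 3, 7, 8, 9, 10, 11, 18}
Full difference set: {0} ∪ (positive diffs) ∪ (negative diffs).
|A - A| = 1 + 2·9 = 19 (matches direct enumeration: 19).

|A - A| = 19


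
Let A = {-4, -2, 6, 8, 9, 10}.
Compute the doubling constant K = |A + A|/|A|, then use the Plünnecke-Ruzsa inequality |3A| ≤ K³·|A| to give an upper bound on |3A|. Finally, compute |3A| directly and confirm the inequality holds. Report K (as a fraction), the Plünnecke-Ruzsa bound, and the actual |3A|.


|A| = 6.
Step 1: Compute A + A by enumerating all 36 pairs.
A + A = {-8, -6, -4, 2, 4, 5, 6, 7, 8, 12, 14, 15, 16, 17, 18, 19, 20}, so |A + A| = 17.
Step 2: Doubling constant K = |A + A|/|A| = 17/6 = 17/6 ≈ 2.8333.
Step 3: Plünnecke-Ruzsa gives |3A| ≤ K³·|A| = (2.8333)³ · 6 ≈ 136.4722.
Step 4: Compute 3A = A + A + A directly by enumerating all triples (a,b,c) ∈ A³; |3A| = 33.
Step 5: Check 33 ≤ 136.4722? Yes ✓.

K = 17/6, Plünnecke-Ruzsa bound K³|A| ≈ 136.4722, |3A| = 33, inequality holds.


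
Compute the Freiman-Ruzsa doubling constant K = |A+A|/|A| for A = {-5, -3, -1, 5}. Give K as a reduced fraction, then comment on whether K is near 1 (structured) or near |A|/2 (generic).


|A| = 4.
Compute A + A by enumerating all 16 pairs.
A + A = {-10, -8, -6, -4, -2, 0, 2, 4, 10}, so |A + A| = 9.
K = |A + A| / |A| = 9/4 (already in lowest terms) ≈ 2.2500.
Reference: AP of size 4 gives K = 7/4 ≈ 1.7500; a fully generic set of size 4 gives K ≈ 2.5000.

|A| = 4, |A + A| = 9, K = 9/4.


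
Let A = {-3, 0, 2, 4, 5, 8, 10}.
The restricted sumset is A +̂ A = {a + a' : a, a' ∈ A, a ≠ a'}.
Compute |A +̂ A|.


Restricted sumset: A +̂ A = {a + a' : a ∈ A, a' ∈ A, a ≠ a'}.
Equivalently, take A + A and drop any sum 2a that is achievable ONLY as a + a for a ∈ A (i.e. sums representable only with equal summands).
Enumerate pairs (a, a') with a < a' (symmetric, so each unordered pair gives one sum; this covers all a ≠ a'):
  -3 + 0 = -3
  -3 + 2 = -1
  -3 + 4 = 1
  -3 + 5 = 2
  -3 + 8 = 5
  -3 + 10 = 7
  0 + 2 = 2
  0 + 4 = 4
  0 + 5 = 5
  0 + 8 = 8
  0 + 10 = 10
  2 + 4 = 6
  2 + 5 = 7
  2 + 8 = 10
  2 + 10 = 12
  4 + 5 = 9
  4 + 8 = 12
  4 + 10 = 14
  5 + 8 = 13
  5 + 10 = 15
  8 + 10 = 18
Collected distinct sums: {-3, -1, 1, 2, 4, 5, 6, 7, 8, 9, 10, 12, 13, 14, 15, 18}
|A +̂ A| = 16
(Reference bound: |A +̂ A| ≥ 2|A| - 3 for |A| ≥ 2, with |A| = 7 giving ≥ 11.)

|A +̂ A| = 16


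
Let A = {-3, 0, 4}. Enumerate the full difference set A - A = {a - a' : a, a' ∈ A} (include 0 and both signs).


A - A = {a - a' : a, a' ∈ A}.
Compute a - a' for each ordered pair (a, a'):
a = -3: -3--3=0, -3-0=-3, -3-4=-7
a = 0: 0--3=3, 0-0=0, 0-4=-4
a = 4: 4--3=7, 4-0=4, 4-4=0
Collecting distinct values (and noting 0 appears from a-a):
A - A = {-7, -4, -3, 0, 3, 4, 7}
|A - A| = 7

A - A = {-7, -4, -3, 0, 3, 4, 7}


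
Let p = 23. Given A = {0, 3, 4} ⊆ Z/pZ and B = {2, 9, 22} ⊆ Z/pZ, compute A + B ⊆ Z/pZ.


Work in Z/23Z: reduce every sum a + b modulo 23.
Enumerate all 9 pairs:
a = 0: 0+2=2, 0+9=9, 0+22=22
a = 3: 3+2=5, 3+9=12, 3+22=2
a = 4: 4+2=6, 4+9=13, 4+22=3
Distinct residues collected: {2, 3, 5, 6, 9, 12, 13, 22}
|A + B| = 8 (out of 23 total residues).

A + B = {2, 3, 5, 6, 9, 12, 13, 22}


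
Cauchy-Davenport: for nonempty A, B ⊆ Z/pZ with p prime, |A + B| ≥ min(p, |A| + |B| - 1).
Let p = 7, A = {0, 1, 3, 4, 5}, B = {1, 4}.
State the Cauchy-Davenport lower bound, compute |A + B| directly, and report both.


Cauchy-Davenport: |A + B| ≥ min(p, |A| + |B| - 1) for A, B nonempty in Z/pZ.
|A| = 5, |B| = 2, p = 7.
CD lower bound = min(7, 5 + 2 - 1) = min(7, 6) = 6.
Compute A + B mod 7 directly:
a = 0: 0+1=1, 0+4=4
a = 1: 1+1=2, 1+4=5
a = 3: 3+1=4, 3+4=0
a = 4: 4+1=5, 4+4=1
a = 5: 5+1=6, 5+4=2
A + B = {0, 1, 2, 4, 5, 6}, so |A + B| = 6.
Verify: 6 ≥ 6? Yes ✓.

CD lower bound = 6, actual |A + B| = 6.


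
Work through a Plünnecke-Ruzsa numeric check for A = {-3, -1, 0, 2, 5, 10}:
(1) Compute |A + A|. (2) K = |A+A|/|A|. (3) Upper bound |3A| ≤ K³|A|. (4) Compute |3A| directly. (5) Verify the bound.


|A| = 6.
Step 1: Compute A + A by enumerating all 36 pairs.
A + A = {-6, -4, -3, -2, -1, 0, 1, 2, 4, 5, 7, 9, 10, 12, 15, 20}, so |A + A| = 16.
Step 2: Doubling constant K = |A + A|/|A| = 16/6 = 16/6 ≈ 2.6667.
Step 3: Plünnecke-Ruzsa gives |3A| ≤ K³·|A| = (2.6667)³ · 6 ≈ 113.7778.
Step 4: Compute 3A = A + A + A directly by enumerating all triples (a,b,c) ∈ A³; |3A| = 29.
Step 5: Check 29 ≤ 113.7778? Yes ✓.

K = 16/6, Plünnecke-Ruzsa bound K³|A| ≈ 113.7778, |3A| = 29, inequality holds.


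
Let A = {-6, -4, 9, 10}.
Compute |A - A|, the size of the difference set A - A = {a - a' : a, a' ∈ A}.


A - A = {a - a' : a, a' ∈ A}; |A| = 4.
Bounds: 2|A|-1 ≤ |A - A| ≤ |A|² - |A| + 1, i.e. 7 ≤ |A - A| ≤ 13.
Note: 0 ∈ A - A always (from a - a). The set is symmetric: if d ∈ A - A then -d ∈ A - A.
Enumerate nonzero differences d = a - a' with a > a' (then include -d):
Positive differences: {1, 2, 13, 14, 15, 16}
Full difference set: {0} ∪ (positive diffs) ∪ (negative diffs).
|A - A| = 1 + 2·6 = 13 (matches direct enumeration: 13).

|A - A| = 13


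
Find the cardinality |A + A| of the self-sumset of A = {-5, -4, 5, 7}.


A + A = {a + a' : a, a' ∈ A}; |A| = 4.
General bounds: 2|A| - 1 ≤ |A + A| ≤ |A|(|A|+1)/2, i.e. 7 ≤ |A + A| ≤ 10.
Lower bound 2|A|-1 is attained iff A is an arithmetic progression.
Enumerate sums a + a' for a ≤ a' (symmetric, so this suffices):
a = -5: -5+-5=-10, -5+-4=-9, -5+5=0, -5+7=2
a = -4: -4+-4=-8, -4+5=1, -4+7=3
a = 5: 5+5=10, 5+7=12
a = 7: 7+7=14
Distinct sums: {-10, -9, -8, 0, 1, 2, 3, 10, 12, 14}
|A + A| = 10

|A + A| = 10


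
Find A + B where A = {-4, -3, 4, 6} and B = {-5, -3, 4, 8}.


A + B = {a + b : a ∈ A, b ∈ B}.
Enumerate all |A|·|B| = 4·4 = 16 pairs (a, b) and collect distinct sums.
a = -4: -4+-5=-9, -4+-3=-7, -4+4=0, -4+8=4
a = -3: -3+-5=-8, -3+-3=-6, -3+4=1, -3+8=5
a = 4: 4+-5=-1, 4+-3=1, 4+4=8, 4+8=12
a = 6: 6+-5=1, 6+-3=3, 6+4=10, 6+8=14
Collecting distinct sums: A + B = {-9, -8, -7, -6, -1, 0, 1, 3, 4, 5, 8, 10, 12, 14}
|A + B| = 14

A + B = {-9, -8, -7, -6, -1, 0, 1, 3, 4, 5, 8, 10, 12, 14}


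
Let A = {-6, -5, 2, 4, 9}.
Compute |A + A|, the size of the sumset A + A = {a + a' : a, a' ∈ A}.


A + A = {a + a' : a, a' ∈ A}; |A| = 5.
General bounds: 2|A| - 1 ≤ |A + A| ≤ |A|(|A|+1)/2, i.e. 9 ≤ |A + A| ≤ 15.
Lower bound 2|A|-1 is attained iff A is an arithmetic progression.
Enumerate sums a + a' for a ≤ a' (symmetric, so this suffices):
a = -6: -6+-6=-12, -6+-5=-11, -6+2=-4, -6+4=-2, -6+9=3
a = -5: -5+-5=-10, -5+2=-3, -5+4=-1, -5+9=4
a = 2: 2+2=4, 2+4=6, 2+9=11
a = 4: 4+4=8, 4+9=13
a = 9: 9+9=18
Distinct sums: {-12, -11, -10, -4, -3, -2, -1, 3, 4, 6, 8, 11, 13, 18}
|A + A| = 14

|A + A| = 14


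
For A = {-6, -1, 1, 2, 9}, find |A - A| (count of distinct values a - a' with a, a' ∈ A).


A - A = {a - a' : a, a' ∈ A}; |A| = 5.
Bounds: 2|A|-1 ≤ |A - A| ≤ |A|² - |A| + 1, i.e. 9 ≤ |A - A| ≤ 21.
Note: 0 ∈ A - A always (from a - a). The set is symmetric: if d ∈ A - A then -d ∈ A - A.
Enumerate nonzero differences d = a - a' with a > a' (then include -d):
Positive differences: {1, 2, 3, 5, 7, 8, 10, 15}
Full difference set: {0} ∪ (positive diffs) ∪ (negative diffs).
|A - A| = 1 + 2·8 = 17 (matches direct enumeration: 17).

|A - A| = 17


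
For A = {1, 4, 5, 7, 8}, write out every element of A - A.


A - A = {a - a' : a, a' ∈ A}.
Compute a - a' for each ordered pair (a, a'):
a = 1: 1-1=0, 1-4=-3, 1-5=-4, 1-7=-6, 1-8=-7
a = 4: 4-1=3, 4-4=0, 4-5=-1, 4-7=-3, 4-8=-4
a = 5: 5-1=4, 5-4=1, 5-5=0, 5-7=-2, 5-8=-3
a = 7: 7-1=6, 7-4=3, 7-5=2, 7-7=0, 7-8=-1
a = 8: 8-1=7, 8-4=4, 8-5=3, 8-7=1, 8-8=0
Collecting distinct values (and noting 0 appears from a-a):
A - A = {-7, -6, -4, -3, -2, -1, 0, 1, 2, 3, 4, 6, 7}
|A - A| = 13

A - A = {-7, -6, -4, -3, -2, -1, 0, 1, 2, 3, 4, 6, 7}


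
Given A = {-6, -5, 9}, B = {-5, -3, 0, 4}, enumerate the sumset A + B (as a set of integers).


A + B = {a + b : a ∈ A, b ∈ B}.
Enumerate all |A|·|B| = 3·4 = 12 pairs (a, b) and collect distinct sums.
a = -6: -6+-5=-11, -6+-3=-9, -6+0=-6, -6+4=-2
a = -5: -5+-5=-10, -5+-3=-8, -5+0=-5, -5+4=-1
a = 9: 9+-5=4, 9+-3=6, 9+0=9, 9+4=13
Collecting distinct sums: A + B = {-11, -10, -9, -8, -6, -5, -2, -1, 4, 6, 9, 13}
|A + B| = 12

A + B = {-11, -10, -9, -8, -6, -5, -2, -1, 4, 6, 9, 13}


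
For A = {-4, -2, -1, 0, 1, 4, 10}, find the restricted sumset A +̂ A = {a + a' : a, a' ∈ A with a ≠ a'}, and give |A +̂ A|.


Restricted sumset: A +̂ A = {a + a' : a ∈ A, a' ∈ A, a ≠ a'}.
Equivalently, take A + A and drop any sum 2a that is achievable ONLY as a + a for a ∈ A (i.e. sums representable only with equal summands).
Enumerate pairs (a, a') with a < a' (symmetric, so each unordered pair gives one sum; this covers all a ≠ a'):
  -4 + -2 = -6
  -4 + -1 = -5
  -4 + 0 = -4
  -4 + 1 = -3
  -4 + 4 = 0
  -4 + 10 = 6
  -2 + -1 = -3
  -2 + 0 = -2
  -2 + 1 = -1
  -2 + 4 = 2
  -2 + 10 = 8
  -1 + 0 = -1
  -1 + 1 = 0
  -1 + 4 = 3
  -1 + 10 = 9
  0 + 1 = 1
  0 + 4 = 4
  0 + 10 = 10
  1 + 4 = 5
  1 + 10 = 11
  4 + 10 = 14
Collected distinct sums: {-6, -5, -4, -3, -2, -1, 0, 1, 2, 3, 4, 5, 6, 8, 9, 10, 11, 14}
|A +̂ A| = 18
(Reference bound: |A +̂ A| ≥ 2|A| - 3 for |A| ≥ 2, with |A| = 7 giving ≥ 11.)

|A +̂ A| = 18


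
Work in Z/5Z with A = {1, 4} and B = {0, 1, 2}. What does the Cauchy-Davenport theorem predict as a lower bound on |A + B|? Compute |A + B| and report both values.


Cauchy-Davenport: |A + B| ≥ min(p, |A| + |B| - 1) for A, B nonempty in Z/pZ.
|A| = 2, |B| = 3, p = 5.
CD lower bound = min(5, 2 + 3 - 1) = min(5, 4) = 4.
Compute A + B mod 5 directly:
a = 1: 1+0=1, 1+1=2, 1+2=3
a = 4: 4+0=4, 4+1=0, 4+2=1
A + B = {0, 1, 2, 3, 4}, so |A + B| = 5.
Verify: 5 ≥ 4? Yes ✓.

CD lower bound = 4, actual |A + B| = 5.


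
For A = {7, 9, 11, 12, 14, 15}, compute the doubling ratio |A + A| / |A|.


|A| = 6.
Compute A + A by enumerating all 36 pairs.
A + A = {14, 16, 18, 19, 20, 21, 22, 23, 24, 25, 26, 27, 28, 29, 30}, so |A + A| = 15.
K = |A + A| / |A| = 15/6 = 5/2 ≈ 2.5000.
Reference: AP of size 6 gives K = 11/6 ≈ 1.8333; a fully generic set of size 6 gives K ≈ 3.5000.

|A| = 6, |A + A| = 15, K = 15/6 = 5/2.


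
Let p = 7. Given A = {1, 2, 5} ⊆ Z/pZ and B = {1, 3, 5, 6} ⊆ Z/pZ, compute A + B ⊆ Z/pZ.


Work in Z/7Z: reduce every sum a + b modulo 7.
Enumerate all 12 pairs:
a = 1: 1+1=2, 1+3=4, 1+5=6, 1+6=0
a = 2: 2+1=3, 2+3=5, 2+5=0, 2+6=1
a = 5: 5+1=6, 5+3=1, 5+5=3, 5+6=4
Distinct residues collected: {0, 1, 2, 3, 4, 5, 6}
|A + B| = 7 (out of 7 total residues).

A + B = {0, 1, 2, 3, 4, 5, 6}


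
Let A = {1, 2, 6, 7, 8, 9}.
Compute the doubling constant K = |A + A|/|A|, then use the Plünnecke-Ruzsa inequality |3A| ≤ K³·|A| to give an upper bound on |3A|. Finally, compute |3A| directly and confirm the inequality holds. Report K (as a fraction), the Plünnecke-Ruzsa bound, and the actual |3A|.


|A| = 6.
Step 1: Compute A + A by enumerating all 36 pairs.
A + A = {2, 3, 4, 7, 8, 9, 10, 11, 12, 13, 14, 15, 16, 17, 18}, so |A + A| = 15.
Step 2: Doubling constant K = |A + A|/|A| = 15/6 = 15/6 ≈ 2.5000.
Step 3: Plünnecke-Ruzsa gives |3A| ≤ K³·|A| = (2.5000)³ · 6 ≈ 93.7500.
Step 4: Compute 3A = A + A + A directly by enumerating all triples (a,b,c) ∈ A³; |3A| = 24.
Step 5: Check 24 ≤ 93.7500? Yes ✓.

K = 15/6, Plünnecke-Ruzsa bound K³|A| ≈ 93.7500, |3A| = 24, inequality holds.


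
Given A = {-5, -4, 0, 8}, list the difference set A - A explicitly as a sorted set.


A - A = {a - a' : a, a' ∈ A}.
Compute a - a' for each ordered pair (a, a'):
a = -5: -5--5=0, -5--4=-1, -5-0=-5, -5-8=-13
a = -4: -4--5=1, -4--4=0, -4-0=-4, -4-8=-12
a = 0: 0--5=5, 0--4=4, 0-0=0, 0-8=-8
a = 8: 8--5=13, 8--4=12, 8-0=8, 8-8=0
Collecting distinct values (and noting 0 appears from a-a):
A - A = {-13, -12, -8, -5, -4, -1, 0, 1, 4, 5, 8, 12, 13}
|A - A| = 13

A - A = {-13, -12, -8, -5, -4, -1, 0, 1, 4, 5, 8, 12, 13}


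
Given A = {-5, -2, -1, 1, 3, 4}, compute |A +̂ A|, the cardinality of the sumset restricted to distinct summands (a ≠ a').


Restricted sumset: A +̂ A = {a + a' : a ∈ A, a' ∈ A, a ≠ a'}.
Equivalently, take A + A and drop any sum 2a that is achievable ONLY as a + a for a ∈ A (i.e. sums representable only with equal summands).
Enumerate pairs (a, a') with a < a' (symmetric, so each unordered pair gives one sum; this covers all a ≠ a'):
  -5 + -2 = -7
  -5 + -1 = -6
  -5 + 1 = -4
  -5 + 3 = -2
  -5 + 4 = -1
  -2 + -1 = -3
  -2 + 1 = -1
  -2 + 3 = 1
  -2 + 4 = 2
  -1 + 1 = 0
  -1 + 3 = 2
  -1 + 4 = 3
  1 + 3 = 4
  1 + 4 = 5
  3 + 4 = 7
Collected distinct sums: {-7, -6, -4, -3, -2, -1, 0, 1, 2, 3, 4, 5, 7}
|A +̂ A| = 13
(Reference bound: |A +̂ A| ≥ 2|A| - 3 for |A| ≥ 2, with |A| = 6 giving ≥ 9.)

|A +̂ A| = 13


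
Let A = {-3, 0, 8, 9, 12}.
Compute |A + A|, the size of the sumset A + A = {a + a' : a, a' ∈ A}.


A + A = {a + a' : a, a' ∈ A}; |A| = 5.
General bounds: 2|A| - 1 ≤ |A + A| ≤ |A|(|A|+1)/2, i.e. 9 ≤ |A + A| ≤ 15.
Lower bound 2|A|-1 is attained iff A is an arithmetic progression.
Enumerate sums a + a' for a ≤ a' (symmetric, so this suffices):
a = -3: -3+-3=-6, -3+0=-3, -3+8=5, -3+9=6, -3+12=9
a = 0: 0+0=0, 0+8=8, 0+9=9, 0+12=12
a = 8: 8+8=16, 8+9=17, 8+12=20
a = 9: 9+9=18, 9+12=21
a = 12: 12+12=24
Distinct sums: {-6, -3, 0, 5, 6, 8, 9, 12, 16, 17, 18, 20, 21, 24}
|A + A| = 14

|A + A| = 14


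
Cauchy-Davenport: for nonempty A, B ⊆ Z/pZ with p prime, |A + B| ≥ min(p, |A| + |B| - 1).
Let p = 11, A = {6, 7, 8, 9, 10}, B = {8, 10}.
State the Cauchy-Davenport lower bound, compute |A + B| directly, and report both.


Cauchy-Davenport: |A + B| ≥ min(p, |A| + |B| - 1) for A, B nonempty in Z/pZ.
|A| = 5, |B| = 2, p = 11.
CD lower bound = min(11, 5 + 2 - 1) = min(11, 6) = 6.
Compute A + B mod 11 directly:
a = 6: 6+8=3, 6+10=5
a = 7: 7+8=4, 7+10=6
a = 8: 8+8=5, 8+10=7
a = 9: 9+8=6, 9+10=8
a = 10: 10+8=7, 10+10=9
A + B = {3, 4, 5, 6, 7, 8, 9}, so |A + B| = 7.
Verify: 7 ≥ 6? Yes ✓.

CD lower bound = 6, actual |A + B| = 7.


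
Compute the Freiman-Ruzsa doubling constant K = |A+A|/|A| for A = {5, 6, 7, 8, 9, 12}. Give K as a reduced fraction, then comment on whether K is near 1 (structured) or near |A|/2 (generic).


|A| = 6.
Compute A + A by enumerating all 36 pairs.
A + A = {10, 11, 12, 13, 14, 15, 16, 17, 18, 19, 20, 21, 24}, so |A + A| = 13.
K = |A + A| / |A| = 13/6 (already in lowest terms) ≈ 2.1667.
Reference: AP of size 6 gives K = 11/6 ≈ 1.8333; a fully generic set of size 6 gives K ≈ 3.5000.

|A| = 6, |A + A| = 13, K = 13/6.


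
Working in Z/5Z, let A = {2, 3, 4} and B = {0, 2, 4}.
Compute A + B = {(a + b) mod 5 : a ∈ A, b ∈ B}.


Work in Z/5Z: reduce every sum a + b modulo 5.
Enumerate all 9 pairs:
a = 2: 2+0=2, 2+2=4, 2+4=1
a = 3: 3+0=3, 3+2=0, 3+4=2
a = 4: 4+0=4, 4+2=1, 4+4=3
Distinct residues collected: {0, 1, 2, 3, 4}
|A + B| = 5 (out of 5 total residues).

A + B = {0, 1, 2, 3, 4}


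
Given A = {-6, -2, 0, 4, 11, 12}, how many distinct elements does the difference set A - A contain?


A - A = {a - a' : a, a' ∈ A}; |A| = 6.
Bounds: 2|A|-1 ≤ |A - A| ≤ |A|² - |A| + 1, i.e. 11 ≤ |A - A| ≤ 31.
Note: 0 ∈ A - A always (from a - a). The set is symmetric: if d ∈ A - A then -d ∈ A - A.
Enumerate nonzero differences d = a - a' with a > a' (then include -d):
Positive differences: {1, 2, 4, 6, 7, 8, 10, 11, 12, 13, 14, 17, 18}
Full difference set: {0} ∪ (positive diffs) ∪ (negative diffs).
|A - A| = 1 + 2·13 = 27 (matches direct enumeration: 27).

|A - A| = 27


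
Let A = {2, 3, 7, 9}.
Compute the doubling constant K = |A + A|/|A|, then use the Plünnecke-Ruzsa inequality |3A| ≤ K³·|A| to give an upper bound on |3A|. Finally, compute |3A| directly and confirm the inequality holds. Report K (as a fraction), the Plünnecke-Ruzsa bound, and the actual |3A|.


|A| = 4.
Step 1: Compute A + A by enumerating all 16 pairs.
A + A = {4, 5, 6, 9, 10, 11, 12, 14, 16, 18}, so |A + A| = 10.
Step 2: Doubling constant K = |A + A|/|A| = 10/4 = 10/4 ≈ 2.5000.
Step 3: Plünnecke-Ruzsa gives |3A| ≤ K³·|A| = (2.5000)³ · 4 ≈ 62.5000.
Step 4: Compute 3A = A + A + A directly by enumerating all triples (a,b,c) ∈ A³; |3A| = 18.
Step 5: Check 18 ≤ 62.5000? Yes ✓.

K = 10/4, Plünnecke-Ruzsa bound K³|A| ≈ 62.5000, |3A| = 18, inequality holds.
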